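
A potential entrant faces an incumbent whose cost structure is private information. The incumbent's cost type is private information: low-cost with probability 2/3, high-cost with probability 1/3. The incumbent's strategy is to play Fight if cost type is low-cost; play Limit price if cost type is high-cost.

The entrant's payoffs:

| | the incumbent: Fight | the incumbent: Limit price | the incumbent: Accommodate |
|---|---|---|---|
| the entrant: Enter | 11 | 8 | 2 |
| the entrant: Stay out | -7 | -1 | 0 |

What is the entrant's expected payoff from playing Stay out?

-5

Take the expectation over the incumbent's cost type, weighting each type's action by its prior probability.
E[Stay out] = 2/3·(-7) + 1/3·(-1) = (-14/3) + (-1/3) = -5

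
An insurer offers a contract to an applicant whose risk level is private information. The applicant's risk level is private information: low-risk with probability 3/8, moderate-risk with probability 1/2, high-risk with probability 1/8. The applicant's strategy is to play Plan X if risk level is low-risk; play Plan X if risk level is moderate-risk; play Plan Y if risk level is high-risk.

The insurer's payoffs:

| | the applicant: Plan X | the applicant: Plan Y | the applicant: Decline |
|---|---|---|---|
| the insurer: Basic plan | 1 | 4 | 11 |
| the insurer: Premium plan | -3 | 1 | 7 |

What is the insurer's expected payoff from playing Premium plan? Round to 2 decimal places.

E[Premium plan] = 3/8·(-3) + 1/2·(-3) + 1/8·1 = (-9/8) + (-3/2) + 1/8 = -5/2

-2.50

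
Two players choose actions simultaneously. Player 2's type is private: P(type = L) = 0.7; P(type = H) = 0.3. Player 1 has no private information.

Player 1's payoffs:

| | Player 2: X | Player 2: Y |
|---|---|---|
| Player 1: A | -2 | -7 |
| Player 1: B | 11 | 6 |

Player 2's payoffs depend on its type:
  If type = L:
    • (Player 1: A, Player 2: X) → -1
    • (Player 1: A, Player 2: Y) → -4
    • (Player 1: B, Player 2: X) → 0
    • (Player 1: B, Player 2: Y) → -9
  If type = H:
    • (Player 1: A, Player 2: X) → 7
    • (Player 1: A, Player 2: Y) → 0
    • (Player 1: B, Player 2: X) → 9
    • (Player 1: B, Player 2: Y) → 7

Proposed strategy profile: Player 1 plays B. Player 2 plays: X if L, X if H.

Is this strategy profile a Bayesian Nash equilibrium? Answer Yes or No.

A profile is a BNE iff every type of every player is best-responding given beliefs about the other side.
Player 1 plays B: E[B] = 0.7·(11) + 0.3·(11) = 11; E[A] = -2. Best-responding. ✓
Player 2 (type L), facing B: X gives 0, Y gives -9. Proposed X is best. ✓
Player 2 (type H), facing B: X gives 9, Y gives 7. Proposed X is best. ✓

Yes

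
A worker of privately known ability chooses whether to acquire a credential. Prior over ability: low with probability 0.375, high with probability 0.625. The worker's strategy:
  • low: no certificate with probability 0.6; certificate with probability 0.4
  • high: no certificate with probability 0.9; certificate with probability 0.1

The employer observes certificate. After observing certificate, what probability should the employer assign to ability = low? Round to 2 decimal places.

0.71

Apply Bayes' rule using the sender's strategy as the likelihood.
P(certificate) = 0.375·0.4 + 0.625·0.1 = 0.2125
P(low | certificate) = (0.375·0.4) / 0.2125 = 0.15 / 0.2125 = 0.705882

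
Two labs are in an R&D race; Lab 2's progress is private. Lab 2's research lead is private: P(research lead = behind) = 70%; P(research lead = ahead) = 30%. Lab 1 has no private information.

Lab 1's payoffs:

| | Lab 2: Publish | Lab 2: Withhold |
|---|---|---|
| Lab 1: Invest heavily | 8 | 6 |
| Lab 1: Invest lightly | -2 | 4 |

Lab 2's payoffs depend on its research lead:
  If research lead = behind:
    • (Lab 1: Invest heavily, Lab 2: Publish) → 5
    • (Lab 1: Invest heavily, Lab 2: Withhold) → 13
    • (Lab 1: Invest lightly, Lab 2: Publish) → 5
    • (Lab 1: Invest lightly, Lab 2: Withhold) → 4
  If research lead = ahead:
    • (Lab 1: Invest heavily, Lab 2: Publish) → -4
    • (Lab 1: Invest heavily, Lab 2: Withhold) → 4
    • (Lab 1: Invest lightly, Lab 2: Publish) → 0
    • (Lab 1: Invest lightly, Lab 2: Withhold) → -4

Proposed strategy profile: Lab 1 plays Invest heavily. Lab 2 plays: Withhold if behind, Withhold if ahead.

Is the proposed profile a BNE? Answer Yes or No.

Yes

Lab 1 plays Invest heavily: E[Invest heavily] = 0.7·(6) + 0.3·(6) = 6; E[Invest lightly] = 4. Best-responding. ✓
Lab 2 (research lead behind), facing Invest heavily: Publish gives 5, Withhold gives 13. Proposed Withhold is best. ✓
Lab 2 (research lead ahead), facing Invest heavily: Publish gives -4, Withhold gives 4. Proposed Withhold is best. ✓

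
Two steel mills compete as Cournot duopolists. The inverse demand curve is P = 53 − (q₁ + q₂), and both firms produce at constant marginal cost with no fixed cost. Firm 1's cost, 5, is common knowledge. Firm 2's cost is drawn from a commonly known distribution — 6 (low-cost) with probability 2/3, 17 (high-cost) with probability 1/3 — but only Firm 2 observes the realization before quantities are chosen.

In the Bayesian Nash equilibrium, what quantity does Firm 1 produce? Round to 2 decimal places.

Each type of Firm 2 best-responds to q₁; Firm 1 best-responds to the expected q₂ over Firm 2's types.
Firm 2 with cost c maximizes (53 − (q₁+q₂) − c)·q₂, giving q₂(c) = (53 − c − q₁)/2.
E[c₂] = 2/3·6 + 1/3·17 = 9.66667
Firm 1's FOC against E[q₂] yields q₁ = (53 − 2·5 + E[c₂])/3 = (53 − 10 + 9.66667)/3 = 17.5556.

17.56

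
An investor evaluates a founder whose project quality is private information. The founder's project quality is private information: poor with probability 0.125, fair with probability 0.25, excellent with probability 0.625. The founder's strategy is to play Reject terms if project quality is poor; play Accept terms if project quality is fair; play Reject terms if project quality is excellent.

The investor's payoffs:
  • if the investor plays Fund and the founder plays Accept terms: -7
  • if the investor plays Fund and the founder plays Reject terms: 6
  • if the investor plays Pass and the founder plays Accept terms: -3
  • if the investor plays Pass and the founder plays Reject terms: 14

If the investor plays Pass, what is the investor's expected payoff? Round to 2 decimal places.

E[Pass] = 0.125·14 + 0.25·(-3) + 0.625·14 = 1.75 + (-0.75) + 8.75 = 9.75

9.75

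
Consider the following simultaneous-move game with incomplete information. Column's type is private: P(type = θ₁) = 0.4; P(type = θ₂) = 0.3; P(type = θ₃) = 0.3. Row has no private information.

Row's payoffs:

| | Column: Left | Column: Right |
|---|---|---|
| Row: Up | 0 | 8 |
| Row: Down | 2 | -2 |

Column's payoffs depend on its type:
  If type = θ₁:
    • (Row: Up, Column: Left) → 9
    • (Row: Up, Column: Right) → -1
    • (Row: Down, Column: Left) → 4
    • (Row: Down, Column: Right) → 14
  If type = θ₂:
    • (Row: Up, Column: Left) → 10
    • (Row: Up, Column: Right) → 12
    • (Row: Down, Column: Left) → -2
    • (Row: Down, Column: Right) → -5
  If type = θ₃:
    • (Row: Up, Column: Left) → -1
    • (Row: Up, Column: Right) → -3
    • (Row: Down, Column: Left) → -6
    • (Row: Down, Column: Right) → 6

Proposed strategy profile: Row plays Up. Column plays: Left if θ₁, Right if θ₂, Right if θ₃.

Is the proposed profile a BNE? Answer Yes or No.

Row plays Up: E[Up] = 0.4·(0) + 0.3·(8) + 0.3·(8) = 4.8; E[Down] = -0.4. Best-responding. ✓
Column (type θ₁), facing Up: Left gives 9, Right gives -1. Proposed Left is best. ✓
Column (type θ₂), facing Up: Left gives 10, Right gives 12. Proposed Right is best. ✓
Column (type θ₃), facing Up: Left gives -1, Right gives -3. Proposed Right is not best — profitable deviation exists. ✗

No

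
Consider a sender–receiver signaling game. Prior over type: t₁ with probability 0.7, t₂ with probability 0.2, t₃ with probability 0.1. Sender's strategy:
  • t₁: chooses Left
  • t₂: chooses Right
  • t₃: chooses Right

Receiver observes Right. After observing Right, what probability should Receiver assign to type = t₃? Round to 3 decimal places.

0.333

P(Right) = 0.7·0 + 0.2·1 + 0.1·1 = 0.3
P(t₃ | Right) = (0.1·1) / 0.3 = 0.1 / 0.3 = 0.333333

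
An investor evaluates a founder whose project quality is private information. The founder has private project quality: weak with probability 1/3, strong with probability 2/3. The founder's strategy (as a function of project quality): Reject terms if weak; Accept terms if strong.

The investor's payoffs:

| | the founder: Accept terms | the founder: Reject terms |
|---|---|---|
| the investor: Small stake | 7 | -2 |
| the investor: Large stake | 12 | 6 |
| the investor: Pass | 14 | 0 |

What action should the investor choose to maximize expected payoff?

Compute the investor's expected payoff for each action, taking the expectation over the founder's type.
E[Small stake] = 1/3·(-2) + 2/3·(7) = 4
E[Large stake] = 1/3·(6) + 2/3·(12) = 10
E[Pass] = 1/3·(0) + 2/3·(14) = 28/3
Best response: Large stake (10 is the largest).

Large stake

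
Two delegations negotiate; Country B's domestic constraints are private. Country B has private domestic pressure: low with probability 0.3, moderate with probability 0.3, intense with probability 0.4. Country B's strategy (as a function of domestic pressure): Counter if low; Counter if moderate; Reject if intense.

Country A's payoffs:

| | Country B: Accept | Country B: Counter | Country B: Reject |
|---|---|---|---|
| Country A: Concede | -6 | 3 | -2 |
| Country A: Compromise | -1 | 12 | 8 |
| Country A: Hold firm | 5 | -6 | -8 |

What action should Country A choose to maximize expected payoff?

Compromise

Compute Country A's expected payoff for each action, taking the expectation over Country B's type.
E[Concede] = 0.3·(3) + 0.3·(3) + 0.4·(-2) = 1
E[Compromise] = 0.3·(12) + 0.3·(12) + 0.4·(8) = 10.4
E[Hold firm] = 0.3·(-6) + 0.3·(-6) + 0.4·(-8) = -6.8
Best response: Compromise (10.4 is the largest).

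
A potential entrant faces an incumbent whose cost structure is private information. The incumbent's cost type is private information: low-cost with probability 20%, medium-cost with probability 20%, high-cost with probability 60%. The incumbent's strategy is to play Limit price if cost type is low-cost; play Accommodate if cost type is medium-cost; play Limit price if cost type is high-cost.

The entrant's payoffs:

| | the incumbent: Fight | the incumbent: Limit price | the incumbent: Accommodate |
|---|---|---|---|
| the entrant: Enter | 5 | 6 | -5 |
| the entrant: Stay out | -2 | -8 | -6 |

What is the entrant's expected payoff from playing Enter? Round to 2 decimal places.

3.80

Take the expectation over the incumbent's cost type, weighting each type's action by its prior probability.
E[Enter] = 0.2·6 + 0.2·(-5) + 0.6·6 = 1.2 + (-1) + 3.6 = 3.8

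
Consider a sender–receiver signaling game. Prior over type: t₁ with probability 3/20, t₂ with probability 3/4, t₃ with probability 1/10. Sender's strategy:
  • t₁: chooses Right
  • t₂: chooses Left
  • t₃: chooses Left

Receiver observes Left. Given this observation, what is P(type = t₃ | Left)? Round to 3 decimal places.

P(Left) = (3/20)·0 + (3/4)·1 + (1/10)·1 = 17/20
P(t₃ | Left) = ((1/10)·1) / (17/20) = (1/10) / (17/20) = 2/17

0.118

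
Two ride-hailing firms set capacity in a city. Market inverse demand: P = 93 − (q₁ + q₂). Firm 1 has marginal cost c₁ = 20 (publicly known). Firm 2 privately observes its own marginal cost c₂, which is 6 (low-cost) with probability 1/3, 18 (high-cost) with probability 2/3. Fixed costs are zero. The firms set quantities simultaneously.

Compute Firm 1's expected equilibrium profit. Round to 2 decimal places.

498.78

Firm 2 with cost c maximizes (93 − (q₁+q₂) − c)·q₂, giving q₂(c) = (93 − c − q₁)/2.
E[c₂] = 1/3·6 + 2/3·18 = 14
Firm 1's FOC against E[q₂] yields q₁ = (93 − 2·20 + E[c₂])/3 = (93 − 40 + 14)/3 = 22.3333.
E[P] = 93 − (q₁ + E[q₂]) = 42.3333; Firm 1's expected profit = (E[P] − 20)·q₁ = (42.3333 − 20)·22.3333 = 498.778.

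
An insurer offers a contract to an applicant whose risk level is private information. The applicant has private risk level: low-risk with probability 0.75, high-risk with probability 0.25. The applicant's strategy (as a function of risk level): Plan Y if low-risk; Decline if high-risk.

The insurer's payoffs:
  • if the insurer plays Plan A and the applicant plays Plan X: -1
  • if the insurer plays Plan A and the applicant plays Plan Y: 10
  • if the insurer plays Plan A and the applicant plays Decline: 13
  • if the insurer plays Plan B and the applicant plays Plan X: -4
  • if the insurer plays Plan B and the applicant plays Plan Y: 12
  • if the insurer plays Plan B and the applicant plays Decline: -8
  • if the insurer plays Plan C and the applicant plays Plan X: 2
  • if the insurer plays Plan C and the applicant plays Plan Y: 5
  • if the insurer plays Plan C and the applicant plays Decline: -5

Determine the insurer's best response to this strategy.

E[Plan A] = 0.75·(10) + 0.25·(13) = 10.75
E[Plan B] = 0.75·(12) + 0.25·(-8) = 7
E[Plan C] = 0.75·(5) + 0.25·(-5) = 2.5
Best response: Plan A (10.75 is the largest).

Plan A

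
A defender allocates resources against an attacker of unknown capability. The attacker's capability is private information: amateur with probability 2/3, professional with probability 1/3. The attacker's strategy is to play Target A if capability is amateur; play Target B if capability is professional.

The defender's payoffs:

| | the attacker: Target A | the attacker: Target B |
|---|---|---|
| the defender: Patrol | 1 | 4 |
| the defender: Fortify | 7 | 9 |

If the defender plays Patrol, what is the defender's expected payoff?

Take the expectation over the attacker's capability, weighting each type's action by its prior probability.
E[Patrol] = 2/3·1 + 1/3·4 = 2/3 + 4/3 = 2

2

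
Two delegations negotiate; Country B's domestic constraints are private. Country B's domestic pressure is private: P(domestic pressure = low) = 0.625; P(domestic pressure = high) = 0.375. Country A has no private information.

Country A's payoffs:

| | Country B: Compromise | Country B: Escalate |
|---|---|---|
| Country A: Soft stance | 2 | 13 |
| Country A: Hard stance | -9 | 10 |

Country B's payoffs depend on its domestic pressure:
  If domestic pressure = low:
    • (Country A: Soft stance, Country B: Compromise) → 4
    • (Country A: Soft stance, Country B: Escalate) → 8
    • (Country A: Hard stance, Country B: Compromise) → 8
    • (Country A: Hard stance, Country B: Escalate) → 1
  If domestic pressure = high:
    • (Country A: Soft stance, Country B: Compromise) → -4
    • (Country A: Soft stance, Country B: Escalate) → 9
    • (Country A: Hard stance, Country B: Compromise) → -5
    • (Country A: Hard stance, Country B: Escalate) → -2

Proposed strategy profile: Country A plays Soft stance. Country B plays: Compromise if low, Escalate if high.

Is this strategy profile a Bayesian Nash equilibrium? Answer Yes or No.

No

Country A plays Soft stance: E[Soft stance] = 0.625·(2) + 0.375·(13) = 6.125; E[Hard stance] = -1.875. Best-responding. ✓
Country B (domestic pressure low), facing Soft stance: Compromise gives 4, Escalate gives 8. Proposed Compromise is not best — profitable deviation exists. ✗
Country B (domestic pressure high), facing Soft stance: Compromise gives -4, Escalate gives 9. Proposed Escalate is best. ✓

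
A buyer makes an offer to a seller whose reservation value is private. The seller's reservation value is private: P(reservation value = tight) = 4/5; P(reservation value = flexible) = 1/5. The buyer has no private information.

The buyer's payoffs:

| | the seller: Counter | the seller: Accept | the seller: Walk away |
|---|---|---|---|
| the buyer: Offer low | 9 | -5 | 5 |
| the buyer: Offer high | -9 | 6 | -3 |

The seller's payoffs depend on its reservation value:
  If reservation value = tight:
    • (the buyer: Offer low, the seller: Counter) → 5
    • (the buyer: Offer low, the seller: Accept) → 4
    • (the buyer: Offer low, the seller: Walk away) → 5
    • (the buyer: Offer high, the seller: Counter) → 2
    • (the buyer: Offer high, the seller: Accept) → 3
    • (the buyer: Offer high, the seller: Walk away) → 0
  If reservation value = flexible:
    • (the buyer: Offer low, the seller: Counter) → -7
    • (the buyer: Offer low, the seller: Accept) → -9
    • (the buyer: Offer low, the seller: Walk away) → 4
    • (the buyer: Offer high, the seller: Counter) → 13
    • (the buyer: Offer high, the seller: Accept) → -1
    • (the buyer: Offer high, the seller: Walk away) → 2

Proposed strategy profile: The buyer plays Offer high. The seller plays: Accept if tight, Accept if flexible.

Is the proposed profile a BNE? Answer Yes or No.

No

The buyer plays Offer high: E[Offer high] = 4/5·(6) + 1/5·(6) = 6; E[Offer low] = -5. Best-responding. ✓
The seller (reservation value tight), facing Offer high: Counter gives 2, Accept gives 3, Walk away gives 0. Proposed Accept is best. ✓
The seller (reservation value flexible), facing Offer high: Counter gives 13, Accept gives -1, Walk away gives 2. Proposed Accept is not best — profitable deviation exists. ✗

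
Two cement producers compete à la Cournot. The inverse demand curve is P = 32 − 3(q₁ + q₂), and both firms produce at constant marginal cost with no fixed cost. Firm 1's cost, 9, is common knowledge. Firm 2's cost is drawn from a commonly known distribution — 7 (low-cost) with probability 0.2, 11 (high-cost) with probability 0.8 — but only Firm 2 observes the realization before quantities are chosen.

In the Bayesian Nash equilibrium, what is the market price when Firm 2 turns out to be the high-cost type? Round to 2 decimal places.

Type-c best response for Firm 2: q₂(c) = (32 − c)/6 − q₁/2.
Firm 1 maximizes expected profit; its first-order condition is 32 − 6q₁ − 3E[q₂] − 9 = 0.
Substituting E[q₂] and solving: E[c₂] = 10.2, so q₁ = (32 − 2·9 + 10.2)/9 = 2.68889.
q₂(high-cost) = 2.15556, so P = 32 − 3·(2.68889 + 2.15556) = 17.4667.

17.47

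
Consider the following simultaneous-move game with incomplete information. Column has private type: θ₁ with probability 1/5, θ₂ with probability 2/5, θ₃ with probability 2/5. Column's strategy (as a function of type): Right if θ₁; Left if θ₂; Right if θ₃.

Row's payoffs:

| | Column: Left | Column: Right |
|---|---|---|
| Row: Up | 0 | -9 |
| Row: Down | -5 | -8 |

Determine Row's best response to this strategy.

Up

Compute Row's expected payoff for each action, taking the expectation over Column's type.
E[Up] = 1/5·(-9) + 2/5·(0) + 2/5·(-9) = -27/5
E[Down] = 1/5·(-8) + 2/5·(-5) + 2/5·(-8) = -34/5
Best response: Up (-27/5 is the largest).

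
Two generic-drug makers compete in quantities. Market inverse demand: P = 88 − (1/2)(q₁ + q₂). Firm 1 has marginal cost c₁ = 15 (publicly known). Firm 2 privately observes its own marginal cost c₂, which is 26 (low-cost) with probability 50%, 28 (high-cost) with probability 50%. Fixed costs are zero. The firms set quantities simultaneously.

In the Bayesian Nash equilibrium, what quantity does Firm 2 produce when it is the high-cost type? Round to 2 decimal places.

Type-c best response for Firm 2: q₂(c) = (88 − c) − q₁/2.
Firm 1 maximizes expected profit; its first-order condition is 88 − q₁ − (1/2)E[q₂] − 15 = 0.
Substituting E[q₂] and solving: E[c₂] = 27, so q₁ = (88 − 2·15 + 27)/(3/2) = 56.6667.
q₂(high-cost) = (88 − 28 − (1/2)·56.6667) = 31.6667.

31.67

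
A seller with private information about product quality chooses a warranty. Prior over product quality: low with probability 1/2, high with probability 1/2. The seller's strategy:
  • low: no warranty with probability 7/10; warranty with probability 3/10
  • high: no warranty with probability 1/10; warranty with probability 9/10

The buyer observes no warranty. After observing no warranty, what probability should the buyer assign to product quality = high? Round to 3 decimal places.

0.125

Apply Bayes' rule using the sender's strategy as the likelihood.
P(no warranty) = (1/2)·(7/10) + (1/2)·(1/10) = 2/5
P(high | no warranty) = ((1/2)·(1/10)) / (2/5) = (1/20) / (2/5) = 1/8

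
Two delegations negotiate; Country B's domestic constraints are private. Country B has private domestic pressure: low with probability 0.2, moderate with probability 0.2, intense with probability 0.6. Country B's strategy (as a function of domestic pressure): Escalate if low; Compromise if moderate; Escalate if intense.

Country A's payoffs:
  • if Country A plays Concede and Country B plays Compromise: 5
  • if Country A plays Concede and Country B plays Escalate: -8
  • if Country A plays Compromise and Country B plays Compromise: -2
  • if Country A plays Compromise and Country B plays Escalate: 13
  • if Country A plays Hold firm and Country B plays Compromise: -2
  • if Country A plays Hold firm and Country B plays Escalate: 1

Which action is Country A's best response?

E[Concede] = 0.2·(-8) + 0.2·(5) + 0.6·(-8) = -5.4
E[Compromise] = 0.2·(13) + 0.2·(-2) + 0.6·(13) = 10
E[Hold firm] = 0.2·(1) + 0.2·(-2) + 0.6·(1) = 0.4
Best response: Compromise (10 is the largest).

Compromise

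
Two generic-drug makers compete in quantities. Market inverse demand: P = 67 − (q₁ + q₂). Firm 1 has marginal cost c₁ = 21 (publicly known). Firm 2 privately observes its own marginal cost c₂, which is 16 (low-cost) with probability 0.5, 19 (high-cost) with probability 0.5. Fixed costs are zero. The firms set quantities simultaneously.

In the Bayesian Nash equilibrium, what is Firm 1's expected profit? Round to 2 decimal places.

200.69

Firm 2 with cost c maximizes (67 − (q₁+q₂) − c)·q₂, giving q₂(c) = (67 − c − q₁)/2.
E[c₂] = 0.5·16 + 0.5·19 = 17.5
Firm 1's FOC against E[q₂] yields q₁ = (67 − 2·21 + E[c₂])/3 = (67 − 42 + 17.5)/3 = 14.1667.
E[P] = 67 − (q₁ + E[q₂]) = 35.1667; Firm 1's expected profit = (E[P] − 21)·q₁ = (35.1667 − 21)·14.1667 = 200.694.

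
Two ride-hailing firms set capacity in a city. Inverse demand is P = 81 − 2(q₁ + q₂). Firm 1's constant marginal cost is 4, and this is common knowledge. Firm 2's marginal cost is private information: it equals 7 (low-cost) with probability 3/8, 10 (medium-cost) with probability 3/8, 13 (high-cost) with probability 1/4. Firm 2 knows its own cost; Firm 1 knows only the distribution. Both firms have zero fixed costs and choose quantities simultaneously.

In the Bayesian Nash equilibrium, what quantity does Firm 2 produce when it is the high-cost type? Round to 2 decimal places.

Type-c best response for Firm 2: q₂(c) = (81 − c)/4 − q₁/2.
Firm 1 maximizes expected profit; its first-order condition is 81 − 4q₁ − 2E[q₂] − 4 = 0.
Substituting E[q₂] and solving: E[c₂] = 9.625, so q₁ = (81 − 2·4 + 9.625)/6 = 13.7708.
q₂(high-cost) = (81 − 13 − 2·13.7708)/4 = 10.1146.

10.11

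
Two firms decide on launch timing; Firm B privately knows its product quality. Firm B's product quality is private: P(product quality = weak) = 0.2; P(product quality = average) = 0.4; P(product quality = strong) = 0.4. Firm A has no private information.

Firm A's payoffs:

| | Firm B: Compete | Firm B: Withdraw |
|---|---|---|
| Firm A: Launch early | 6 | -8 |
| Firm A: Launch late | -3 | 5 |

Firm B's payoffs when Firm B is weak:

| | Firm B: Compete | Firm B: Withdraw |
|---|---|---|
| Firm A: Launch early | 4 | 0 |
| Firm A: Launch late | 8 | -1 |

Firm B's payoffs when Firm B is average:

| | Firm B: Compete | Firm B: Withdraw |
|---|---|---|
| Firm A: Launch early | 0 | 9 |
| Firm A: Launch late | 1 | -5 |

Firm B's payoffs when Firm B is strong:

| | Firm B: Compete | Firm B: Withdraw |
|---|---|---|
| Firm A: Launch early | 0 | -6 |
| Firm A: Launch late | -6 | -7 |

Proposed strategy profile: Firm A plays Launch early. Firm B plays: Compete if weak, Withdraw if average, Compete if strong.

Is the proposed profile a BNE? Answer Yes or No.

Firm A plays Launch early: E[Launch early] = 0.2·(6) + 0.4·(-8) + 0.4·(6) = 0.4; E[Launch late] = 0.2. Best-responding. ✓
Firm B (product quality weak), facing Launch early: Compete gives 4, Withdraw gives 0. Proposed Compete is best. ✓
Firm B (product quality average), facing Launch early: Compete gives 0, Withdraw gives 9. Proposed Withdraw is best. ✓
Firm B (product quality strong), facing Launch early: Compete gives 0, Withdraw gives -6. Proposed Compete is best. ✓

Yes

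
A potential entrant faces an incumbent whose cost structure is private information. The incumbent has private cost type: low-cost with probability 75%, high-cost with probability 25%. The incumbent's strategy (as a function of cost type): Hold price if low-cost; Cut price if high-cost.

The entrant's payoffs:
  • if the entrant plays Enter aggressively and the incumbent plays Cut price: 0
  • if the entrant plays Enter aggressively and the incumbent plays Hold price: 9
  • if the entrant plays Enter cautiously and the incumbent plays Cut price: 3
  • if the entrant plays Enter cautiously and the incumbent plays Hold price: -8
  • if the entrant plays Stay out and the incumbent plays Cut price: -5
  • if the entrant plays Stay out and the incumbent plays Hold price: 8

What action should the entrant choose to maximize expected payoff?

E[Enter aggressively] = 0.75·(9) + 0.25·(0) = 6.75
E[Enter cautiously] = 0.75·(-8) + 0.25·(3) = -5.25
E[Stay out] = 0.75·(8) + 0.25·(-5) = 4.75
Best response: Enter aggressively (6.75 is the largest).

Enter aggressively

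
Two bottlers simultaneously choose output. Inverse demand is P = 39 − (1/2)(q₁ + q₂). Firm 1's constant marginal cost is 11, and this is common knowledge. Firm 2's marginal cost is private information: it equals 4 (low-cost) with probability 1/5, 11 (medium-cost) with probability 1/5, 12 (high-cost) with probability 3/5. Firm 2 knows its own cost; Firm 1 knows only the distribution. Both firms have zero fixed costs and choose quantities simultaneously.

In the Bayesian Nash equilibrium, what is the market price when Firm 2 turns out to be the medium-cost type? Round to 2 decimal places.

20.47

Firm 2 with cost c maximizes (39 − (1/2)(q₁+q₂) − c)·q₂, giving q₂(c) = (39 − c − (1/2)q₁).
E[c₂] = 1/5·4 + 1/5·11 + 3/5·12 = 10.2
Firm 1's FOC against E[q₂] yields q₁ = (39 − 2·11 + E[c₂])/(3/2) = (39 − 22 + 10.2)/(3/2) = 18.1333.
q₂(medium-cost) = 18.9333, so P = 39 − (1/2)·(18.1333 + 18.9333) = 20.4667.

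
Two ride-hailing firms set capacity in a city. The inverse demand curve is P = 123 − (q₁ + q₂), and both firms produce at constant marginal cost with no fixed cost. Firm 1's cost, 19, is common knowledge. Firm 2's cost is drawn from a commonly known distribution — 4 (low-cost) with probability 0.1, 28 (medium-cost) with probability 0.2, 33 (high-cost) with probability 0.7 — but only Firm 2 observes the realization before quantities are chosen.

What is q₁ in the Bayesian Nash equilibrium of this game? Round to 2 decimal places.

Firm 2 with cost c maximizes (123 − (q₁+q₂) − c)·q₂, giving q₂(c) = (123 − c − q₁)/2.
E[c₂] = 0.1·4 + 0.2·28 + 0.7·33 = 29.1
Firm 1's FOC against E[q₂] yields q₁ = (123 − 2·19 + E[c₂])/3 = (123 − 38 + 29.1)/3 = 38.0333.

38.03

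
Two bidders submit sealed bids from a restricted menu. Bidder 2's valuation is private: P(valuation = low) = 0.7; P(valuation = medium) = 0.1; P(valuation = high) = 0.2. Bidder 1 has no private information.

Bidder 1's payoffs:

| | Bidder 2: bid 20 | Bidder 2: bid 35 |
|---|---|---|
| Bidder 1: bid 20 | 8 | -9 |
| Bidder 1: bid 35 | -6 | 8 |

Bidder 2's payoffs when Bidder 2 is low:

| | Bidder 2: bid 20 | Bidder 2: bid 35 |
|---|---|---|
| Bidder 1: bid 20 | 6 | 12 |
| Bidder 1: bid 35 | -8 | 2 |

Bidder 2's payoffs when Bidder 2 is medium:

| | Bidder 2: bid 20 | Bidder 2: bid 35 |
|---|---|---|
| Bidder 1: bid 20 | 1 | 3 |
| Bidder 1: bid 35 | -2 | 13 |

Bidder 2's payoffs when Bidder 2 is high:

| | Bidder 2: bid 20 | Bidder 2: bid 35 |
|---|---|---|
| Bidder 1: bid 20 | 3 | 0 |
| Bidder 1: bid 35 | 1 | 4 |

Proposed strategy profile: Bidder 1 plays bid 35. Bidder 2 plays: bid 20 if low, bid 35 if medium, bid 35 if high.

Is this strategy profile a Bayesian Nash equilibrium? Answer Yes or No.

Bidder 1 plays bid 35: E[bid 35] = 0.7·(-6) + 0.1·(8) + 0.2·(8) = -1.8; E[bid 20] = 2.9. Not best-responding. ✗
Bidder 2 (valuation low), facing bid 35: bid 20 gives -8, bid 35 gives 2. Proposed bid 20 is not best — profitable deviation exists. ✗
Bidder 2 (valuation medium), facing bid 35: bid 20 gives -2, bid 35 gives 13. Proposed bid 35 is best. ✓
Bidder 2 (valuation high), facing bid 35: bid 20 gives 1, bid 35 gives 4. Proposed bid 35 is best. ✓

No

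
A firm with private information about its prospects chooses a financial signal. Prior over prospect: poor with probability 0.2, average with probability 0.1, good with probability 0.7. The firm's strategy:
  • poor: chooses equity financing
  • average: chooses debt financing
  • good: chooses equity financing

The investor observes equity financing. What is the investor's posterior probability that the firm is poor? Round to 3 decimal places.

P(equity financing) = 0.2·1 + 0.1·0 + 0.7·1 = 0.9
P(poor | equity financing) = (0.2·1) / 0.9 = 0.2 / 0.9 = 0.222222

0.222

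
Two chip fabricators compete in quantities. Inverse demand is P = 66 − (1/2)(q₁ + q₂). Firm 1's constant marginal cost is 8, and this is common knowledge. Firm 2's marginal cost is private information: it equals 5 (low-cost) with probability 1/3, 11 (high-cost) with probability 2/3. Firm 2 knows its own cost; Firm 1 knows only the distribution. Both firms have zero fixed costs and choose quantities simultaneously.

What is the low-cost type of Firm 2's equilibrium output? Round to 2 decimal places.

Type-c best response for Firm 2: q₂(c) = (66 − c) − q₁/2.
Firm 1 maximizes expected profit; its first-order condition is 66 − q₁ − (1/2)E[q₂] − 8 = 0.
Substituting E[q₂] and solving: E[c₂] = 9, so q₁ = (66 − 2·8 + 9)/(3/2) = 39.3333.
q₂(low-cost) = (66 − 5 − (1/2)·39.3333) = 41.3333.

41.33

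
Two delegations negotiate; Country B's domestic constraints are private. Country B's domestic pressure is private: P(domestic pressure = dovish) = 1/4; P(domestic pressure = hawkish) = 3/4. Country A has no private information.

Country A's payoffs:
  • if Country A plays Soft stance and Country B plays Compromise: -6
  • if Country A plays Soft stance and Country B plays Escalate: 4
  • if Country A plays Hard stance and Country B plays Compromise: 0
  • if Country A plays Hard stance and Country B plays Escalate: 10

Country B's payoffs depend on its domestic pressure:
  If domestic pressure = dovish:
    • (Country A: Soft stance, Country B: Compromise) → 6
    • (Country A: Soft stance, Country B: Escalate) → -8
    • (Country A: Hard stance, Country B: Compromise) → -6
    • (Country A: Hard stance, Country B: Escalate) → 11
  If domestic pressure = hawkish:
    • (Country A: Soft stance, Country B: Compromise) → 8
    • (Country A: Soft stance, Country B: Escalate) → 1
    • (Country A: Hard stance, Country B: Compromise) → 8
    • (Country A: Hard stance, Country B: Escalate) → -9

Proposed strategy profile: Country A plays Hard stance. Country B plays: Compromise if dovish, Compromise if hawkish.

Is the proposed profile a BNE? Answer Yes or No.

No

Country A plays Hard stance: E[Hard stance] = 1/4·(0) + 3/4·(0) = 0; E[Soft stance] = -6. Best-responding. ✓
Country B (domestic pressure dovish), facing Hard stance: Compromise gives -6, Escalate gives 11. Proposed Compromise is not best — profitable deviation exists. ✗
Country B (domestic pressure hawkish), facing Hard stance: Compromise gives 8, Escalate gives -9. Proposed Compromise is best. ✓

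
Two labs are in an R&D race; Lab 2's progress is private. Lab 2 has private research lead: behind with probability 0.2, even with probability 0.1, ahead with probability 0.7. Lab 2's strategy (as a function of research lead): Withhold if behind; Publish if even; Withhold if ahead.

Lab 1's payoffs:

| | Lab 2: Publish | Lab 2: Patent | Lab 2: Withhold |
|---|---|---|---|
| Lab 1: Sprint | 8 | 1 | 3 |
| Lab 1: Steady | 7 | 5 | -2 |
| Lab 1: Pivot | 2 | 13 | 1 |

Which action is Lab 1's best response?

Sprint

E[Sprint] = 0.2·(3) + 0.1·(8) + 0.7·(3) = 3.5
E[Steady] = 0.2·(-2) + 0.1·(7) + 0.7·(-2) = -1.1
E[Pivot] = 0.2·(1) + 0.1·(2) + 0.7·(1) = 1.1
Best response: Sprint (3.5 is the largest).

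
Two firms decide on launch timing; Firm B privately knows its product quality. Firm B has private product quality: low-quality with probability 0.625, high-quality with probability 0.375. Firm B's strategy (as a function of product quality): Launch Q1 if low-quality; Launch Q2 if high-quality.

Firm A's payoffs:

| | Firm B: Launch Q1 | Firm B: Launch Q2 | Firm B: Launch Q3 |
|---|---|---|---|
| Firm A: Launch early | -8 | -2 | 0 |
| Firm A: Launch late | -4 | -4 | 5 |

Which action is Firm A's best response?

Launch late

Compute Firm A's expected payoff for each action, taking the expectation over Firm B's type.
E[Launch early] = 0.625·(-8) + 0.375·(-2) = -5.75
E[Launch late] = 0.625·(-4) + 0.375·(-4) = -4
Best response: Launch late (-4 is the largest).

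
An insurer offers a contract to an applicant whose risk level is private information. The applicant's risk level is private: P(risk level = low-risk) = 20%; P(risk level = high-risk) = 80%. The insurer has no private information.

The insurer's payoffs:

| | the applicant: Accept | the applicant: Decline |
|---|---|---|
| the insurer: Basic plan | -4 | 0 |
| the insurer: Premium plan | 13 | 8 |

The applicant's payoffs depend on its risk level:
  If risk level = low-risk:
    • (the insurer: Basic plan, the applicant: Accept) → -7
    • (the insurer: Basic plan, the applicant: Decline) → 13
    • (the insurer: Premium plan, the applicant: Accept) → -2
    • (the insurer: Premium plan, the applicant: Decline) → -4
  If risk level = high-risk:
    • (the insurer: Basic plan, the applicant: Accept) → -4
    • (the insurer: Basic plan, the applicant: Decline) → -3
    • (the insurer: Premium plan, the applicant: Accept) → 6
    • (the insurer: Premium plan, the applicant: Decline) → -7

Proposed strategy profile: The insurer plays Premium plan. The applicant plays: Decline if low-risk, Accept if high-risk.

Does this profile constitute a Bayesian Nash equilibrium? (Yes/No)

No

A profile is a BNE iff every type of every player is best-responding given beliefs about the other side.
The insurer plays Premium plan: E[Premium plan] = 0.2·(8) + 0.8·(13) = 12; E[Basic plan] = -3.2. Best-responding. ✓
The applicant (risk level low-risk), facing Premium plan: Accept gives -2, Decline gives -4. Proposed Decline is not best — profitable deviation exists. ✗
The applicant (risk level high-risk), facing Premium plan: Accept gives 6, Decline gives -7. Proposed Accept is best. ✓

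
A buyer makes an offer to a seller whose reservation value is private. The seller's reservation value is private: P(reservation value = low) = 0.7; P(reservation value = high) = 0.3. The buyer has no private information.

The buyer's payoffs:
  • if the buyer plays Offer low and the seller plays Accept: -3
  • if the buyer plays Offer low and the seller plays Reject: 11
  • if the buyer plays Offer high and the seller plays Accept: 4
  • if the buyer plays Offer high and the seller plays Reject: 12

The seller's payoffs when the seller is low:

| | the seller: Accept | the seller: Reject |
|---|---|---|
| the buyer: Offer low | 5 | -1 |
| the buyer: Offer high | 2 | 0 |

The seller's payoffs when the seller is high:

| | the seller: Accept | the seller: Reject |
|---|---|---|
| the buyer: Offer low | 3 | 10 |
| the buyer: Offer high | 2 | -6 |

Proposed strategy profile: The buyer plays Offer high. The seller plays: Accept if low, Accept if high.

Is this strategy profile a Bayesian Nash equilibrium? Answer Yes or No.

Yes

The buyer plays Offer high: E[Offer high] = 0.7·(4) + 0.3·(4) = 4; E[Offer low] = -3. Best-responding. ✓
The seller (reservation value low), facing Offer high: Accept gives 2, Reject gives 0. Proposed Accept is best. ✓
The seller (reservation value high), facing Offer high: Accept gives 2, Reject gives -6. Proposed Accept is best. ✓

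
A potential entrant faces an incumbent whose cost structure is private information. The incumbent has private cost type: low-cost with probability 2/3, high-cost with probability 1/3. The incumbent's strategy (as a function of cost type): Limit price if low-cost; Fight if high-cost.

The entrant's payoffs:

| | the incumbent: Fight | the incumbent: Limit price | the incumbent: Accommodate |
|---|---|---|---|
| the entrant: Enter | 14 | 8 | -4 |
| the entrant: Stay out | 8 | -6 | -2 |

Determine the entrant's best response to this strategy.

E[Enter] = 2/3·(8) + 1/3·(14) = 10
E[Stay out] = 2/3·(-6) + 1/3·(8) = -4/3
Best response: Enter (10 is the largest).

Enter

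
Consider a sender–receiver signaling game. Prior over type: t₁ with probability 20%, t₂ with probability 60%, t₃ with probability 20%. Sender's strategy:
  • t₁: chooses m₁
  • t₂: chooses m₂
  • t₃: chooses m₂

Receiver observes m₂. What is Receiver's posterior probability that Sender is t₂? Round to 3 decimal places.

P(m₂) = 0.2·0 + 0.6·1 + 0.2·1 = 0.8
P(t₂ | m₂) = (0.6·1) / 0.8 = 0.6 / 0.8 = 0.75

0.750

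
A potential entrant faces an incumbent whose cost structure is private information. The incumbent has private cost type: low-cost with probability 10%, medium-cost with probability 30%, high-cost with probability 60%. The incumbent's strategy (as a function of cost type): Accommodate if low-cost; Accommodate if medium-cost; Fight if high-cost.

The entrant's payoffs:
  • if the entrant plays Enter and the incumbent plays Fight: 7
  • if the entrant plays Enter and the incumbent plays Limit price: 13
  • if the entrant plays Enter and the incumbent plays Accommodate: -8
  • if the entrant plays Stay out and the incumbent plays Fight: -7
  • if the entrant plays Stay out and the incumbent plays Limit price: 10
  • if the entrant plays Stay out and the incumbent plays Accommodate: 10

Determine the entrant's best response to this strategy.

Enter

Compute the entrant's expected payoff for each action, taking the expectation over the incumbent's type.
E[Enter] = 0.1·(-8) + 0.3·(-8) + 0.6·(7) = 1
E[Stay out] = 0.1·(10) + 0.3·(10) + 0.6·(-7) = -0.2
Best response: Enter (1 is the largest).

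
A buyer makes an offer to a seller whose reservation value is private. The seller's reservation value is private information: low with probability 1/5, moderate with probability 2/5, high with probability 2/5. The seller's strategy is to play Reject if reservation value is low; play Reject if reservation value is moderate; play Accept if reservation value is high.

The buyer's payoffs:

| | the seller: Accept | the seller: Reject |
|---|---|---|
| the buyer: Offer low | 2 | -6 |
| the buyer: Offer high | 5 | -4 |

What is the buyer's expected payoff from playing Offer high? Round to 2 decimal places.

-0.40

E[Offer high] = 1/5·(-4) + 2/5·(-4) + 2/5·5 = (-4/5) + (-8/5) + 2 = -2/5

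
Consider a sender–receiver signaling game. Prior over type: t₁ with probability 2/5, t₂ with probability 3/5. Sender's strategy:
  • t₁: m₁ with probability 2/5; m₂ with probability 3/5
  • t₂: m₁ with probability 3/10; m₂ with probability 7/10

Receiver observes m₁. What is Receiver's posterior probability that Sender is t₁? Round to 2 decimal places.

0.47

P(m₁) = (2/5)·(2/5) + (3/5)·(3/10) = 17/50
P(t₁ | m₁) = ((2/5)·(2/5)) / (17/50) = (4/25) / (17/50) = 8/17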